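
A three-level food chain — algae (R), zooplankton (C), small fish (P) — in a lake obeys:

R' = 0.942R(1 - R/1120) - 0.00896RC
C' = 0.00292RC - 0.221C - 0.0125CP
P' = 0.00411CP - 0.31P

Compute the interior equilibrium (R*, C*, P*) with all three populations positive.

R* ≈ 316, C* ≈ 75.4, P* ≈ 56.3

From dP/dt = 0: 0.00411C* = 0.31, so C* = 75.4.
From dR/dt = 0: 0.942(1 - R*/1120) = 0.00896·75.4, giving R* = 1120·(1 - 0.717) = 316.
From dC/dt = 0: 0.00292·316 - 0.221 = 0.0125P*, so P* = 0.703/0.0125 = 56.3.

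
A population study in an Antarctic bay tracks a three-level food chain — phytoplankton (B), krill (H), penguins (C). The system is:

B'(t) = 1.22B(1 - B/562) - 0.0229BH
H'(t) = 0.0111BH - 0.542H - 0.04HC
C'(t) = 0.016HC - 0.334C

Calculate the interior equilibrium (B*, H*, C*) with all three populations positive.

From dC/dt = 0: 0.016H* = 0.334, so H* = 20.9.
From dB/dt = 0: 1.22(1 - B*/562) = 0.0229·20.9, giving B* = 562·(1 - 0.392) = 342.
From dH/dt = 0: 0.0111·342 - 0.542 = 0.04C*, so C* = 3.25/0.04 = 81.3.

B* ≈ 342, H* ≈ 20.9, C* ≈ 81.3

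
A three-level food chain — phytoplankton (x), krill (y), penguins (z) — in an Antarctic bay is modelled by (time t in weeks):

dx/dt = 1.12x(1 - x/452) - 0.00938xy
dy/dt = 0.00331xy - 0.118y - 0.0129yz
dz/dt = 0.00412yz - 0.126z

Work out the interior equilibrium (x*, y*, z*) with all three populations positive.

From dz/dt = 0: 0.00412y* = 0.126, so y* = 30.6.
From dx/dt = 0: 1.12(1 - x*/452) = 0.00938·30.6, giving x* = 452·(1 - 0.256) = 336.
From dy/dt = 0: 0.00331·336 - 0.118 = 0.0129z*, so z* = 0.995/0.0129 = 77.1.

x* ≈ 336, y* ≈ 30.6, z* ≈ 77.1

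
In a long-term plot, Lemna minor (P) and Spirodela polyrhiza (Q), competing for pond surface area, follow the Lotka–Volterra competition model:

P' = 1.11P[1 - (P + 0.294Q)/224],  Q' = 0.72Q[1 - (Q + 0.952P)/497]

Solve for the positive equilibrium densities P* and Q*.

P* ≈ 108, Q* ≈ 394

Setting both brackets to zero gives the nullclines P + 0.294Q = 224 and 0.952P + Q = 497.
Substituting Q = 497 - 0.952P into the first: P(1 - 0.294·0.952) = 224 - 0.294·497.
So P* = 77.9/0.72 = 108, and then Q* = 497 - 0.952·108 = 394.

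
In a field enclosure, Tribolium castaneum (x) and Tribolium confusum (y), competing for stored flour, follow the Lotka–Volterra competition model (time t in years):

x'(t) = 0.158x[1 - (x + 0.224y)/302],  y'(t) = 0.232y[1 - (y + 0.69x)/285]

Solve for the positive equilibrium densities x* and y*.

x* ≈ 282, y* ≈ 90.6

Setting both brackets to zero gives the nullclines x + 0.224y = 302 and 0.69x + y = 285.
Substituting y = 285 - 0.69x into the first: x(1 - 0.224·0.69) = 302 - 0.224·285.
So x* = 238/0.845 = 282, and then y* = 285 - 0.69·282 = 90.6.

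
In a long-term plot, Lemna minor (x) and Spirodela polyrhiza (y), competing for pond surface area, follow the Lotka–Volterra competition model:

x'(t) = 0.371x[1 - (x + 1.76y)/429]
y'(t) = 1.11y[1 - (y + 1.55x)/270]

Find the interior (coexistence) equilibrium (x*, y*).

Setting both brackets to zero gives the nullclines x + 1.76y = 429 and 1.55x + y = 270.
Substituting y = 270 - 1.55x into the first: x(1 - 1.76·1.55) = 429 - 1.76·270.
So x* = -46.2/-1.73 = 26.7, and then y* = 270 - 1.55·26.7 = 229.

x* ≈ 26.7, y* ≈ 229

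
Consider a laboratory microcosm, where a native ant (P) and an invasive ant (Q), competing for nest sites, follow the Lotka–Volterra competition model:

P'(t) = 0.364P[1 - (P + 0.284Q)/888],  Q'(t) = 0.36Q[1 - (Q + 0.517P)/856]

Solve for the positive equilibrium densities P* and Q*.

Setting both brackets to zero gives the nullclines P + 0.284Q = 888 and 0.517P + Q = 856.
Substituting Q = 856 - 0.517P into the first: P(1 - 0.284·0.517) = 888 - 0.284·856.
So P* = 645/0.853 = 756, and then Q* = 856 - 0.517·756 = 465.

P* ≈ 756, Q* ≈ 465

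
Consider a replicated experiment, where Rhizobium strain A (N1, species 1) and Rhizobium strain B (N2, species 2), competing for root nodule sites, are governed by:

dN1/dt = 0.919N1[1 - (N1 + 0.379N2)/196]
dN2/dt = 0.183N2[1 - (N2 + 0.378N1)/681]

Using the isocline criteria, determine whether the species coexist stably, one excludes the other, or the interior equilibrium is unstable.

Compare the nullcline intercepts: K1/α12 = 196/0.379 = 517 < K2 = 681; K2/α21 = 681/0.378 = 1800 > K1 = 196.
Since the inequalities point opposite ways, species 2 can invade but species 1 cannot.

species 2 excludes species 1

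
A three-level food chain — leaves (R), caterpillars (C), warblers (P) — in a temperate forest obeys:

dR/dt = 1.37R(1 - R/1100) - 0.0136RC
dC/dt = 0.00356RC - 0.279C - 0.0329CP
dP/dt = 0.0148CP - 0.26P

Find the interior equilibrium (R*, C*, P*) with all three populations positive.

R* ≈ 908, C* ≈ 17.6, P* ≈ 89.8

From dP/dt = 0: 0.0148C* = 0.26, so C* = 17.6.
From dR/dt = 0: 1.37(1 - R*/1100) = 0.0136·17.6, giving R* = 1100·(1 - 0.174) = 908.
From dC/dt = 0: 0.00356·908 - 0.279 = 0.0329P*, so P* = 2.95/0.0329 = 89.8.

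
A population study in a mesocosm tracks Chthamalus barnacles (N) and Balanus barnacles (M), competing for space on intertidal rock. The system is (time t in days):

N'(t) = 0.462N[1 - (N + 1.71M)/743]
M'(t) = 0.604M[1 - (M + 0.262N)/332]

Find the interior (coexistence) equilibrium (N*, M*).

Setting both brackets to zero gives the nullclines N + 1.71M = 743 and 0.262N + M = 332.
Substituting M = 332 - 0.262N into the first: N(1 - 1.71·0.262) = 743 - 1.71·332.
So N* = 175/0.552 = 318, and then M* = 332 - 0.262·318 = 249.

N* ≈ 318, M* ≈ 249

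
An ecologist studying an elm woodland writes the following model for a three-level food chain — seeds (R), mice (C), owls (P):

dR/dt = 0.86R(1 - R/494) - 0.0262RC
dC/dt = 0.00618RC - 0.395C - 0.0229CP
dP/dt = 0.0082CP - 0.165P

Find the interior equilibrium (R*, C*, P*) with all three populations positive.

R* ≈ 191, C* ≈ 20.1, P* ≈ 34.3

From dP/dt = 0: 0.0082C* = 0.165, so C* = 20.1.
From dR/dt = 0: 0.86(1 - R*/494) = 0.0262·20.1, giving R* = 494·(1 - 0.613) = 191.
From dC/dt = 0: 0.00618·191 - 0.395 = 0.0229P*, so P* = 0.786/0.0229 = 34.3.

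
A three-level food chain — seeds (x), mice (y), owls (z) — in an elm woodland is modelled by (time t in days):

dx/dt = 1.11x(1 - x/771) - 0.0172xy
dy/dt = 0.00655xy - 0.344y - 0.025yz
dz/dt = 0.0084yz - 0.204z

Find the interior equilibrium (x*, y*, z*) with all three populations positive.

x* ≈ 481, y* ≈ 24.3, z* ≈ 112

From dz/dt = 0: 0.0084y* = 0.204, so y* = 24.3.
From dx/dt = 0: 1.11(1 - x*/771) = 0.0172·24.3, giving x* = 771·(1 - 0.376) = 481.
From dy/dt = 0: 0.00655·481 - 0.344 = 0.025z*, so z* = 2.81/0.025 = 112.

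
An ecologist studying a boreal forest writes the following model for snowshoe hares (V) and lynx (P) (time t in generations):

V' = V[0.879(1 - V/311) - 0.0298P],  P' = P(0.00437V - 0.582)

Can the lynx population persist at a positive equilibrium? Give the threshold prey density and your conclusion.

The predator equation gives dP/dt > 0 only when V > 0.582/0.00437 = 133.
Without the predator, V → K = 311. Since 311 > 133, the predator can invade and persist.

Threshold V = 133; K > 133, so yes, the predator persists.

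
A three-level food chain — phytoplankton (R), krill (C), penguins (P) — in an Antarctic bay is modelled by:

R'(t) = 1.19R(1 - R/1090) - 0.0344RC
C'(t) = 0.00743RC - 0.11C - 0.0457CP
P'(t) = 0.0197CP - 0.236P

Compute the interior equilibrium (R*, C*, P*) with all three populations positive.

R* ≈ 713, C* ≈ 12, P* ≈ 113

From dP/dt = 0: 0.0197C* = 0.236, so C* = 12.
From dR/dt = 0: 1.19(1 - R*/1090) = 0.0344·12, giving R* = 1090·(1 - 0.346) = 713.
From dC/dt = 0: 0.00743·713 - 0.11 = 0.0457P*, so P* = 5.18/0.0457 = 113.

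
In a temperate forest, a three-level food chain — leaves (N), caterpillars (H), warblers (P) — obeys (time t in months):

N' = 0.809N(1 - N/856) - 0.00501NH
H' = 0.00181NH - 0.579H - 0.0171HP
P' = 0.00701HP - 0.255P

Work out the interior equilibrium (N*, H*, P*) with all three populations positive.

N* ≈ 663, H* ≈ 36.4, P* ≈ 36.3

From dP/dt = 0: 0.00701H* = 0.255, so H* = 36.4.
From dN/dt = 0: 0.809(1 - N*/856) = 0.00501·36.4, giving N* = 856·(1 - 0.225) = 663.
From dH/dt = 0: 0.00181·663 - 0.579 = 0.0171P*, so P* = 0.621/0.0171 = 36.3.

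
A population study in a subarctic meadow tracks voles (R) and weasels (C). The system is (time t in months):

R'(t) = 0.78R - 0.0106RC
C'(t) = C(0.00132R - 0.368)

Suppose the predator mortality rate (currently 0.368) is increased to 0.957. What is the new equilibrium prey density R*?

At the interior fixed point, setting dC/dt = 0 with C > 0 fixes R* = (predator death rate)/(RC coefficient) — independent of the other coefficients.
With the change, R* = 0.957/0.00132 = 725; it rises from 279.

R* ≈ 725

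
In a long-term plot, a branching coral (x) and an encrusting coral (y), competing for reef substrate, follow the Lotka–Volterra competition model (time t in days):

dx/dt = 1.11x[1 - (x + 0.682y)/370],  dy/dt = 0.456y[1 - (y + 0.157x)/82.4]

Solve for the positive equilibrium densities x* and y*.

Setting both brackets to zero gives the nullclines x + 0.682y = 370 and 0.157x + y = 82.4.
Substituting y = 82.4 - 0.157x into the first: x(1 - 0.682·0.157) = 370 - 0.682·82.4.
So x* = 314/0.893 = 351, and then y* = 82.4 - 0.157·351 = 27.2.

x* ≈ 351, y* ≈ 27.2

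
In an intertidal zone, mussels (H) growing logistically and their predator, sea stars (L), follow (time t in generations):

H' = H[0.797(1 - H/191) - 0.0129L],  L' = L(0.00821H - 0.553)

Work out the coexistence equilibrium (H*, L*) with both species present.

H* ≈ 67.4, L* ≈ 40

From dL/dt = 0 with L > 0: 0.00821H* = 0.553, so H* = 67.4.
Substitute into dH/dt = 0: 0.797(1 - 67.4/191) = 0.0129L*.
The bracket is 0.647, giving L* = 0.516/0.0129 = 40.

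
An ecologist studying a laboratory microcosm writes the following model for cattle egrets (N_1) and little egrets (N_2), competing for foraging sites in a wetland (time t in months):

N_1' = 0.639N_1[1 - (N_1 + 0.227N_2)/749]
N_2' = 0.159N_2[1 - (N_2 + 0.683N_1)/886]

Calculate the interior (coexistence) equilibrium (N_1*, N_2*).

N_1* ≈ 648, N_2* ≈ 443

Setting both brackets to zero gives the nullclines N_1 + 0.227N_2 = 749 and 0.683N_1 + N_2 = 886.
Substituting N_2 = 886 - 0.683N_1 into the first: N_1(1 - 0.227·0.683) = 749 - 0.227·886.
So N_1* = 548/0.845 = 648, and then N_2* = 886 - 0.683·648 = 443.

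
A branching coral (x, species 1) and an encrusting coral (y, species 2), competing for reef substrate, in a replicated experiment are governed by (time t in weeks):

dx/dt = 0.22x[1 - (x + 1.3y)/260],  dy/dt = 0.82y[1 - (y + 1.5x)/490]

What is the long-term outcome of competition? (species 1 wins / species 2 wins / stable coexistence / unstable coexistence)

Compare the nullcline intercepts: K1/α12 = 260/1.3 = 200 < K2 = 490; K2/α21 = 490/1.5 = 327 > K1 = 260.
Since the inequalities point opposite ways, species 2 can invade but species 1 cannot.

species 2 excludes species 1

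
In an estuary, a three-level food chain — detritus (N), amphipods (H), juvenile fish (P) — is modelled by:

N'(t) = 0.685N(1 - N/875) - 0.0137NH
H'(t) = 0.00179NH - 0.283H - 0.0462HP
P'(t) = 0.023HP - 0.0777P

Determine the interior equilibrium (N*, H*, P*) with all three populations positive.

From dP/dt = 0: 0.023H* = 0.0777, so H* = 3.38.
From dN/dt = 0: 0.685(1 - N*/875) = 0.0137·3.38, giving N* = 875·(1 - 0.0676) = 816.
From dH/dt = 0: 0.00179·816 - 0.283 = 0.0462P*, so P* = 1.18/0.0462 = 25.5.

N* ≈ 816, H* ≈ 3.38, P* ≈ 25.5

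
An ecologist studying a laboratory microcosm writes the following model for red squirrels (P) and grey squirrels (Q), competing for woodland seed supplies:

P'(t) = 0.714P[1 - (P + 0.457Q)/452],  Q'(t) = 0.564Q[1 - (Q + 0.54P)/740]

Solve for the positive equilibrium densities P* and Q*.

P* ≈ 151, Q* ≈ 658

Setting both brackets to zero gives the nullclines P + 0.457Q = 452 and 0.54P + Q = 740.
Substituting Q = 740 - 0.54P into the first: P(1 - 0.457·0.54) = 452 - 0.457·740.
So P* = 114/0.753 = 151, and then Q* = 740 - 0.54·151 = 658.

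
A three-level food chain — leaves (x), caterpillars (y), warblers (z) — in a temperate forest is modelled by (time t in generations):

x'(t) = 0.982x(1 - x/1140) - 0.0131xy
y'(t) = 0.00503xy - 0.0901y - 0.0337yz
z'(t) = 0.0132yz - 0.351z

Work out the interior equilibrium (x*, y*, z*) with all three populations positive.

From dz/dt = 0: 0.0132y* = 0.351, so y* = 26.6.
From dx/dt = 0: 0.982(1 - x*/1140) = 0.0131·26.6, giving x* = 1140·(1 - 0.355) = 736.
From dy/dt = 0: 0.00503·736 - 0.0901 = 0.0337z*, so z* = 3.61/0.0337 = 107.

x* ≈ 736, y* ≈ 26.6, z* ≈ 107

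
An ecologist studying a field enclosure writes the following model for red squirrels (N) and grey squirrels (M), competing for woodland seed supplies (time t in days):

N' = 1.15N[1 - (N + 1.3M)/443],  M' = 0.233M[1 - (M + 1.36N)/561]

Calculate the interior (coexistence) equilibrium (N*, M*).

Setting both brackets to zero gives the nullclines N + 1.3M = 443 and 1.36N + M = 561.
Substituting M = 561 - 1.36N into the first: N(1 - 1.3·1.36) = 443 - 1.3·561.
So N* = -286/-0.768 = 373, and then M* = 561 - 1.36·373 = 54.

N* ≈ 373, M* ≈ 54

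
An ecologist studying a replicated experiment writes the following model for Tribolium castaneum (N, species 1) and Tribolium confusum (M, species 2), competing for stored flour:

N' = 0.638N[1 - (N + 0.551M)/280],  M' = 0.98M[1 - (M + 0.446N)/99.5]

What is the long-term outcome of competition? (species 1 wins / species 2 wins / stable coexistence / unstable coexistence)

Compare the nullcline intercepts: K1/α12 = 280/0.551 = 508 > K2 = 99.5; K2/α21 = 99.5/0.446 = 223 < K1 = 280.
Since the inequalities point opposite ways, species 1 can invade but species 2 cannot.

species 1 excludes species 2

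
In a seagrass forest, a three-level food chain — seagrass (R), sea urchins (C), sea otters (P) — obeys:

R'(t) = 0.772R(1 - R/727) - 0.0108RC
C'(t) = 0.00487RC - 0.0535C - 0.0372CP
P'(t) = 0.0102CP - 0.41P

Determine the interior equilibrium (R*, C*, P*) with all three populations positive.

R* ≈ 318, C* ≈ 40.2, P* ≈ 40.2

From dP/dt = 0: 0.0102C* = 0.41, so C* = 40.2.
From dR/dt = 0: 0.772(1 - R*/727) = 0.0108·40.2, giving R* = 727·(1 - 0.562) = 318.
From dC/dt = 0: 0.00487·318 - 0.0535 = 0.0372P*, so P* = 1.5/0.0372 = 40.2.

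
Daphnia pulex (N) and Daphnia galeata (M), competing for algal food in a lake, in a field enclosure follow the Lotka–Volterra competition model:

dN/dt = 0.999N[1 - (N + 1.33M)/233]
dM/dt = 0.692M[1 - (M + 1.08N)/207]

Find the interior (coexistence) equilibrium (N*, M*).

N* ≈ 97, M* ≈ 102

Setting both brackets to zero gives the nullclines N + 1.33M = 233 and 1.08N + M = 207.
Substituting M = 207 - 1.08N into the first: N(1 - 1.33·1.08) = 233 - 1.33·207.
So N* = -42.3/-0.436 = 97, and then M* = 207 - 1.08·97 = 102.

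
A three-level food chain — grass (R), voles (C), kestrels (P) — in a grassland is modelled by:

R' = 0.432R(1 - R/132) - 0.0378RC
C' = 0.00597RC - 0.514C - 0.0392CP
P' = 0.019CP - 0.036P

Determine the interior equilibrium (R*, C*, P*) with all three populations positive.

From dP/dt = 0: 0.019C* = 0.036, so C* = 1.89.
From dR/dt = 0: 0.432(1 - R*/132) = 0.0378·1.89, giving R* = 132·(1 - 0.166) = 110.
From dC/dt = 0: 0.00597·110 - 0.514 = 0.0392P*, so P* = 0.143/0.0392 = 3.66.

R* ≈ 110, C* ≈ 1.89, P* ≈ 3.66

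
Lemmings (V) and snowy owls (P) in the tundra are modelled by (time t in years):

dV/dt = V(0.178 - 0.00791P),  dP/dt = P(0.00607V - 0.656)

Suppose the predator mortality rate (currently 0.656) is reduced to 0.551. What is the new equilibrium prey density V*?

V* ≈ 90.8

At the interior fixed point, setting dP/dt = 0 with P > 0 fixes V* = (predator death rate)/(VP coefficient) — independent of the other coefficients.
With the change, V* = 0.551/0.00607 = 90.8; it falls from 108.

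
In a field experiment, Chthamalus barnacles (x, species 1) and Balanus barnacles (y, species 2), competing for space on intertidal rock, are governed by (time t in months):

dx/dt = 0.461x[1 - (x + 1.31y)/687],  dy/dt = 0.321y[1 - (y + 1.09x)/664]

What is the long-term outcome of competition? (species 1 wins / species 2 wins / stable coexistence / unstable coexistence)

Compare the nullcline intercepts: K1/α12 = 687/1.31 = 524 < K2 = 664; K2/α21 = 664/1.09 = 609 < K1 = 687.
Since both are reversed, neither can invade when rare; the interior point is a saddle.

unstable coexistence (outcome depends on initial conditions)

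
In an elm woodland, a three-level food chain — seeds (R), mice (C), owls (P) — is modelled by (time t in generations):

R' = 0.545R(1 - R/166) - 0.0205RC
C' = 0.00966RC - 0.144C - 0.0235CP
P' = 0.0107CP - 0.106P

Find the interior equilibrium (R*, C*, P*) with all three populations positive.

From dP/dt = 0: 0.0107C* = 0.106, so C* = 9.91.
From dR/dt = 0: 0.545(1 - R*/166) = 0.0205·9.91, giving R* = 166·(1 - 0.373) = 104.
From dC/dt = 0: 0.00966·104 - 0.144 = 0.0235P*, so P* = 0.862/0.0235 = 36.7.

R* ≈ 104, C* ≈ 9.91, P* ≈ 36.7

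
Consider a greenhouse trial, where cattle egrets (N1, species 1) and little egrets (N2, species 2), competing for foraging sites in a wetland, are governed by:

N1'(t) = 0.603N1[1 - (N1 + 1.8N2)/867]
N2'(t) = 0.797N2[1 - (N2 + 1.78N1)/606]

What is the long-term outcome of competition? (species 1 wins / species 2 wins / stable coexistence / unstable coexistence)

Compare the nullcline intercepts: K1/α12 = 867/1.8 = 482 < K2 = 606; K2/α21 = 606/1.78 = 340 < K1 = 867.
Since both are reversed, neither can invade when rare; the interior point is a saddle.

unstable coexistence (outcome depends on initial conditions)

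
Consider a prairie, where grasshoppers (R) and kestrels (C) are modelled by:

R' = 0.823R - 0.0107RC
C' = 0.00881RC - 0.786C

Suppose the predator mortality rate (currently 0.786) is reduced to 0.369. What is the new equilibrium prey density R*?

At the interior fixed point, setting dC/dt = 0 with C > 0 fixes R* = (predator death rate)/(RC coefficient) — independent of the other coefficients.
With the change, R* = 0.369/0.00881 = 41.9; it falls from 89.2.

R* ≈ 41.9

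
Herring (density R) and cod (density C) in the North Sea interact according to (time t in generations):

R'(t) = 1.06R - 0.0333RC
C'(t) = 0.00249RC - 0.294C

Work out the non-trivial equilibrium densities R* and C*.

Set dC/dt = 0 with C > 0: 0.00249R - 0.294 = 0, so R* = 0.294/0.00249 = 118.
Set dR/dt = 0 with R > 0: 1.06 - 0.0333C = 0, so C* = 1.06/0.0333 = 31.8.

R* ≈ 118, C* ≈ 31.8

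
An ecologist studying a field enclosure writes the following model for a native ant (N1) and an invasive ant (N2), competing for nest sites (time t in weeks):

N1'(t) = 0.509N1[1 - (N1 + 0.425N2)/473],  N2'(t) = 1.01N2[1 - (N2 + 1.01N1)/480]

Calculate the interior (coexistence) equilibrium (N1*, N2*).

Setting both brackets to zero gives the nullclines N1 + 0.425N2 = 473 and 1.01N1 + N2 = 480.
Substituting N2 = 480 - 1.01N1 into the first: N1(1 - 0.425·1.01) = 473 - 0.425·480.
So N1* = 269/0.571 = 471, and then N2* = 480 - 1.01·471 = 3.98.

N1* ≈ 471, N2* ≈ 3.98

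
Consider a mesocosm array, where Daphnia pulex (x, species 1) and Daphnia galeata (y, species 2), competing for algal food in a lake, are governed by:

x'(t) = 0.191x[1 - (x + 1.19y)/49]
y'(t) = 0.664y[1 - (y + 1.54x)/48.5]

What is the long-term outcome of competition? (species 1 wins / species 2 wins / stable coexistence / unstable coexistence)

unstable coexistence (outcome depends on initial conditions)

Compare the nullcline intercepts: K1/α12 = 49/1.19 = 41.2 < K2 = 48.5; K2/α21 = 48.5/1.54 = 31.5 < K1 = 49.
Since both are reversed, neither can invade when rare; the interior point is a saddle.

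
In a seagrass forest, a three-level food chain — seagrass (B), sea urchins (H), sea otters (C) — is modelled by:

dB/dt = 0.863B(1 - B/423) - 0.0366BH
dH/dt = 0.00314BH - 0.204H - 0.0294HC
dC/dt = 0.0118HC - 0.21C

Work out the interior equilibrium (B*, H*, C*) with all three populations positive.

From dC/dt = 0: 0.0118H* = 0.21, so H* = 17.8.
From dB/dt = 0: 0.863(1 - B*/423) = 0.0366·17.8, giving B* = 423·(1 - 0.755) = 104.
From dH/dt = 0: 0.00314·104 - 0.204 = 0.0294C*, so C* = 0.122/0.0294 = 4.14.

B* ≈ 104, H* ≈ 17.8, C* ≈ 4.14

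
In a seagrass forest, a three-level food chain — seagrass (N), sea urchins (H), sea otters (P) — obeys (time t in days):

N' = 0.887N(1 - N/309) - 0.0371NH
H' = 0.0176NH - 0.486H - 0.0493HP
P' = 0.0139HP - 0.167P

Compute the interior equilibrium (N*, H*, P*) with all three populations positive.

From dP/dt = 0: 0.0139H* = 0.167, so H* = 12.
From dN/dt = 0: 0.887(1 - N*/309) = 0.0371·12, giving N* = 309·(1 - 0.503) = 154.
From dH/dt = 0: 0.0176·154 - 0.486 = 0.0493P*, so P* = 2.22/0.0493 = 45.

N* ≈ 154, H* ≈ 12, P* ≈ 45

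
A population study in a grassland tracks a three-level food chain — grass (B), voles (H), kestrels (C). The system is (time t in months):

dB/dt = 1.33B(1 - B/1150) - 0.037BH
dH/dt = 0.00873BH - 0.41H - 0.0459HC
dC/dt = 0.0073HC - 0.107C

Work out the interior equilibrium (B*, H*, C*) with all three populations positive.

B* ≈ 681, H* ≈ 14.7, C* ≈ 121

From dC/dt = 0: 0.0073H* = 0.107, so H* = 14.7.
From dB/dt = 0: 1.33(1 - B*/1150) = 0.037·14.7, giving B* = 1150·(1 - 0.408) = 681.
From dH/dt = 0: 0.00873·681 - 0.41 = 0.0459C*, so C* = 5.54/0.0459 = 121.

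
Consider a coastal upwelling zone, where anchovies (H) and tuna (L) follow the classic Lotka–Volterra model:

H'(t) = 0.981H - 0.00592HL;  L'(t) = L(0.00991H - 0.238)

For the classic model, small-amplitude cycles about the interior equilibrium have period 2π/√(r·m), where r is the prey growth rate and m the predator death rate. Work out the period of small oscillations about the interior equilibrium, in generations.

T ≈ 13 generations

Here r = 0.981 and m = 0.238, so r·m = 0.233.
ω = √0.233 = 0.483 per generation, hence T = 2π/ω ≈ 13 generations.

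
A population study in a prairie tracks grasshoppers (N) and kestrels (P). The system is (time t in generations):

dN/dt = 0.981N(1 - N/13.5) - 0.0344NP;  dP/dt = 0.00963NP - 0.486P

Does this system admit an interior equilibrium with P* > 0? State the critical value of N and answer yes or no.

The predator equation gives dP/dt > 0 only when N > 0.486/0.00963 = 50.5.
Without the predator, N → K = 13.5. Since 13.5 < 50.5, the predator cannot invade.

Threshold N = 50.5; K < 50.5, so no, the predator goes extinct.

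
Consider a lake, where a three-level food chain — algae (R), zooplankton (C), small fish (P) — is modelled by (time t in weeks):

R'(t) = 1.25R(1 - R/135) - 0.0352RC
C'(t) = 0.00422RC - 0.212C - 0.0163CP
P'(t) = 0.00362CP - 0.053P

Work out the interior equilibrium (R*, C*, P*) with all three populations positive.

From dP/dt = 0: 0.00362C* = 0.053, so C* = 14.6.
From dR/dt = 0: 1.25(1 - R*/135) = 0.0352·14.6, giving R* = 135·(1 - 0.412) = 79.3.
From dC/dt = 0: 0.00422·79.3 - 0.212 = 0.0163P*, so P* = 0.123/0.0163 = 7.53.

R* ≈ 79.3, C* ≈ 14.6, P* ≈ 7.53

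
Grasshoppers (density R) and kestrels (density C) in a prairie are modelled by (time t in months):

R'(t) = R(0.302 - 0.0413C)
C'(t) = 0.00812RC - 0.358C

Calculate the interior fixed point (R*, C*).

R* ≈ 44.1, C* ≈ 7.31

Set dC/dt = 0 with C > 0: 0.00812R - 0.358 = 0, so R* = 0.358/0.00812 = 44.1.
Set dR/dt = 0 with R > 0: 0.302 - 0.0413C = 0, so C* = 0.302/0.0413 = 7.31.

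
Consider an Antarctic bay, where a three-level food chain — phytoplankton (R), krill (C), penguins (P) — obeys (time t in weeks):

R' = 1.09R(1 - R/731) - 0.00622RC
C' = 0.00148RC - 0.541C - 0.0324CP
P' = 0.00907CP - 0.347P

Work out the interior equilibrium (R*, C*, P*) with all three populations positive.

From dP/dt = 0: 0.00907C* = 0.347, so C* = 38.3.
From dR/dt = 0: 1.09(1 - R*/731) = 0.00622·38.3, giving R* = 731·(1 - 0.218) = 571.
From dC/dt = 0: 0.00148·571 - 0.541 = 0.0324P*, so P* = 0.305/0.0324 = 9.4.

R* ≈ 571, C* ≈ 38.3, P* ≈ 9.4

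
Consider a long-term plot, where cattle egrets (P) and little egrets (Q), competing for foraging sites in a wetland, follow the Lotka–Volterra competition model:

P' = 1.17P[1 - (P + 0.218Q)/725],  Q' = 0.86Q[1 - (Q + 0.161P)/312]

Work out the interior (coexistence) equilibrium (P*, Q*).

P* ≈ 681, Q* ≈ 202

Setting both brackets to zero gives the nullclines P + 0.218Q = 725 and 0.161P + Q = 312.
Substituting Q = 312 - 0.161P into the first: P(1 - 0.218·0.161) = 725 - 0.218·312.
So P* = 657/0.965 = 681, and then Q* = 312 - 0.161·681 = 202.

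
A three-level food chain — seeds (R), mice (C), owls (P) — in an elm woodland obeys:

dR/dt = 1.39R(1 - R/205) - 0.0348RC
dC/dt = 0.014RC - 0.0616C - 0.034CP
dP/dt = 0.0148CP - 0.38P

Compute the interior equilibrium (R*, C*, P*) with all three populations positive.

R* ≈ 73.2, C* ≈ 25.7, P* ≈ 28.3

From dP/dt = 0: 0.0148C* = 0.38, so C* = 25.7.
From dR/dt = 0: 1.39(1 - R*/205) = 0.0348·25.7, giving R* = 205·(1 - 0.643) = 73.2.
From dC/dt = 0: 0.014·73.2 - 0.0616 = 0.034P*, so P* = 0.964/0.034 = 28.3.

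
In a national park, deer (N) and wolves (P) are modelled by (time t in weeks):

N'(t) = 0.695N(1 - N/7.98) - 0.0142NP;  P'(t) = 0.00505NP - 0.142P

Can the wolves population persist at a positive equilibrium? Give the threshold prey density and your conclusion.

The predator equation gives dP/dt > 0 only when N > 0.142/0.00505 = 28.1.
Without the predator, N → K = 7.98. Since 7.98 < 28.1, the predator cannot invade.

Threshold N = 28.1; K < 28.1, so no, the predator goes extinct.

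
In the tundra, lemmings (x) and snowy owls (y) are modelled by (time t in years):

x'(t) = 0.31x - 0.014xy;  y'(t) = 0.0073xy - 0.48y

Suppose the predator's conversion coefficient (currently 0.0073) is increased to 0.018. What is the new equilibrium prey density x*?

At the interior fixed point, setting dy/dt = 0 with y > 0 fixes x* = (predator death rate)/(xy coefficient) — independent of the other coefficients.
With the change, x* = 0.48/0.018 = 26.7; it falls from 65.8.

x* ≈ 26.7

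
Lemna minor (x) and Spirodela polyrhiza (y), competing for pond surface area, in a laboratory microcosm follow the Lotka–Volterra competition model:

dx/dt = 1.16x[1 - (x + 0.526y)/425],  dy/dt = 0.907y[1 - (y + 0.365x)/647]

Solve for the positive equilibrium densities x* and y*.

Setting both brackets to zero gives the nullclines x + 0.526y = 425 and 0.365x + y = 647.
Substituting y = 647 - 0.365x into the first: x(1 - 0.526·0.365) = 425 - 0.526·647.
So x* = 84.7/0.808 = 105, and then y* = 647 - 0.365·105 = 609.

x* ≈ 105, y* ≈ 609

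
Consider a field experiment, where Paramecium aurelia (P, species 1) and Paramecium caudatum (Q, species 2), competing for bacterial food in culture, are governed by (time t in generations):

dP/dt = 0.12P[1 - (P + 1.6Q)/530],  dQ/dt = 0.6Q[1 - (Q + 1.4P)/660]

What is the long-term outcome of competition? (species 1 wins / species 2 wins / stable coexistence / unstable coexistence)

Compare the nullcline intercepts: K1/α12 = 530/1.6 = 331 < K2 = 660; K2/α21 = 660/1.4 = 471 < K1 = 530.
Since both are reversed, neither can invade when rare; the interior point is a saddle.

unstable coexistence (outcome depends on initial conditions)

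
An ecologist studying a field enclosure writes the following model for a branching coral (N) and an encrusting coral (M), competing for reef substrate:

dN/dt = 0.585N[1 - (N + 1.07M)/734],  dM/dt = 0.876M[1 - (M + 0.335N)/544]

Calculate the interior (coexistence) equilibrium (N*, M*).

N* ≈ 237, M* ≈ 465

Setting both brackets to zero gives the nullclines N + 1.07M = 734 and 0.335N + M = 544.
Substituting M = 544 - 0.335N into the first: N(1 - 1.07·0.335) = 734 - 1.07·544.
So N* = 152/0.642 = 237, and then M* = 544 - 0.335·237 = 465.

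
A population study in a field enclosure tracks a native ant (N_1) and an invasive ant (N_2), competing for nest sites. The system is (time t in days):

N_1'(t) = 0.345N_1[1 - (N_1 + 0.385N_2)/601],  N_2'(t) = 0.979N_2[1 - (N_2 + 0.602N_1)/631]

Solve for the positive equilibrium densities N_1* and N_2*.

Setting both brackets to zero gives the nullclines N_1 + 0.385N_2 = 601 and 0.602N_1 + N_2 = 631.
Substituting N_2 = 631 - 0.602N_1 into the first: N_1(1 - 0.385·0.602) = 601 - 0.385·631.
So N_1* = 358/0.768 = 466, and then N_2* = 631 - 0.602·466 = 350.

N_1* ≈ 466, N_2* ≈ 350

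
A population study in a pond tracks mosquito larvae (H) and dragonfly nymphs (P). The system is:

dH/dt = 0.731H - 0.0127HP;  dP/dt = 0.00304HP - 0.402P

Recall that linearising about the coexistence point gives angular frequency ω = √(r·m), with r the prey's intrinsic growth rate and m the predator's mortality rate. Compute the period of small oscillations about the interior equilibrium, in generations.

T ≈ 11.6 generations

Here r = 0.731 and m = 0.402, so r·m = 0.294.
ω = √0.294 = 0.542 per generation, hence T = 2π/ω ≈ 11.6 generations.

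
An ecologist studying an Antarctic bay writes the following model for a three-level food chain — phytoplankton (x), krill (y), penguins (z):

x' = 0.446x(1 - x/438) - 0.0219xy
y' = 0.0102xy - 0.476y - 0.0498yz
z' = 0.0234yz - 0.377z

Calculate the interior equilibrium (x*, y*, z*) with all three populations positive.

x* ≈ 91.5, y* ≈ 16.1, z* ≈ 9.18

From dz/dt = 0: 0.0234y* = 0.377, so y* = 16.1.
From dx/dt = 0: 0.446(1 - x*/438) = 0.0219·16.1, giving x* = 438·(1 - 0.791) = 91.5.
From dy/dt = 0: 0.0102·91.5 - 0.476 = 0.0498z*, so z* = 0.457/0.0498 = 9.18.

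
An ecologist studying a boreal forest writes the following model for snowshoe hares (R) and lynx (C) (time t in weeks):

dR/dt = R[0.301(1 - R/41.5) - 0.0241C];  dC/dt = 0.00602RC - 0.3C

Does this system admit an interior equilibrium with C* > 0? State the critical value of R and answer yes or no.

Threshold R = 49.8; K < 49.8, so no, the predator goes extinct.

The predator equation gives dC/dt > 0 only when R > 0.3/0.00602 = 49.8.
Without the predator, R → K = 41.5. Since 41.5 < 49.8, the predator cannot invade.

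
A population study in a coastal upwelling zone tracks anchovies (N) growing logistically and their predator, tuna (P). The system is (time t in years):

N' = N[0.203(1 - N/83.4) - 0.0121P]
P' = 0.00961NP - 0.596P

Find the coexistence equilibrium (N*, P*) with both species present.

From dP/dt = 0 with P > 0: 0.00961N* = 0.596, so N* = 62.
Substitute into dN/dt = 0: 0.203(1 - 62/83.4) = 0.0121P*.
The bracket is 0.256, giving P* = 0.052/0.0121 = 4.3.

N* ≈ 62, P* ≈ 4.3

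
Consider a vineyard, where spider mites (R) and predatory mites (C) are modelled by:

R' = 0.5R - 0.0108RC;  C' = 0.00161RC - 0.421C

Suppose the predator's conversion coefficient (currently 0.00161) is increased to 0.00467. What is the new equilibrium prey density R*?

At the interior fixed point, setting dC/dt = 0 with C > 0 fixes R* = (predator death rate)/(RC coefficient) — independent of the other coefficients.
With the change, R* = 0.421/0.00467 = 90.1; it falls from 261.

R* ≈ 90.1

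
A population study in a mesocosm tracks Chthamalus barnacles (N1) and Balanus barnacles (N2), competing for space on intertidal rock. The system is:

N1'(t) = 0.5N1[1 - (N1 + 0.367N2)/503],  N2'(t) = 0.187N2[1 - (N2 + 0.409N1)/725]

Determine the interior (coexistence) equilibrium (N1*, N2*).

Setting both brackets to zero gives the nullclines N1 + 0.367N2 = 503 and 0.409N1 + N2 = 725.
Substituting N2 = 725 - 0.409N1 into the first: N1(1 - 0.367·0.409) = 503 - 0.367·725.
So N1* = 237/0.85 = 279, and then N2* = 725 - 0.409·279 = 611.

N1* ≈ 279, N2* ≈ 611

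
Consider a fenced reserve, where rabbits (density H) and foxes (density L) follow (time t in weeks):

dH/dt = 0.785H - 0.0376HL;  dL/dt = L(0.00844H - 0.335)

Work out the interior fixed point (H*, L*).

H* ≈ 39.7, L* ≈ 20.9

Set dL/dt = 0 with L > 0: 0.00844H - 0.335 = 0, so H* = 0.335/0.00844 = 39.7.
Set dH/dt = 0 with H > 0: 0.785 - 0.0376L = 0, so L* = 0.785/0.0376 = 20.9.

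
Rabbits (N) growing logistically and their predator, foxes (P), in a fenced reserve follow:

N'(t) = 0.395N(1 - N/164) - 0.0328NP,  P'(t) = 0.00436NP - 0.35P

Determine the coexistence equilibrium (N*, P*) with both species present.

From dP/dt = 0 with P > 0: 0.00436N* = 0.35, so N* = 80.3.
Substitute into dN/dt = 0: 0.395(1 - 80.3/164) = 0.0328P*.
The bracket is 0.511, giving P* = 0.202/0.0328 = 6.15.

N* ≈ 80.3, P* ≈ 6.15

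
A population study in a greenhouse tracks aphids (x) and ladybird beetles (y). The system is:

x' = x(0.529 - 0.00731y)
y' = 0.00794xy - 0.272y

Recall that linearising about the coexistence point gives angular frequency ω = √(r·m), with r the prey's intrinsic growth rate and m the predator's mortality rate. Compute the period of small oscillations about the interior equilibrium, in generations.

Here r = 0.529 and m = 0.272, so r·m = 0.144.
ω = √0.144 = 0.379 per generation, hence T = 2π/ω ≈ 16.6 generations.

T ≈ 16.6 generations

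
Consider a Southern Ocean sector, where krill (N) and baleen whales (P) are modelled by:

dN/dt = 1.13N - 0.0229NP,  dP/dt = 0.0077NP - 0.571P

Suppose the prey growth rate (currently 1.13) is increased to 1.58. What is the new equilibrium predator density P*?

P* ≈ 69

At the interior fixed point, setting dN/dt = 0 with N > 0 fixes P* = (prey growth rate)/(NP coefficient) — independent of the other coefficients.
With the change, P* = 1.58/0.0229 = 69; it rises from 49.3.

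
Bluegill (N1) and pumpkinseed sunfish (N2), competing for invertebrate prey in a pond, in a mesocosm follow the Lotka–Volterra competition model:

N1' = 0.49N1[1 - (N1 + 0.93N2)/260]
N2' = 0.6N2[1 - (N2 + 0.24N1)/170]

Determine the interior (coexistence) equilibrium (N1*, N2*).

Setting both brackets to zero gives the nullclines N1 + 0.93N2 = 260 and 0.24N1 + N2 = 170.
Substituting N2 = 170 - 0.24N1 into the first: N1(1 - 0.93·0.24) = 260 - 0.93·170.
So N1* = 102/0.777 = 131, and then N2* = 170 - 0.24·131 = 139.

N1* ≈ 131, N2* ≈ 139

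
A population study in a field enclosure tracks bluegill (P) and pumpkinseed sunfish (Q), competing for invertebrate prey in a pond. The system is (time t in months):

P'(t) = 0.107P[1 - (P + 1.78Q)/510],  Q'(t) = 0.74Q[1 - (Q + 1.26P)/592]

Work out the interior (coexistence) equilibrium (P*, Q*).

Setting both brackets to zero gives the nullclines P + 1.78Q = 510 and 1.26P + Q = 592.
Substituting Q = 592 - 1.26P into the first: P(1 - 1.78·1.26) = 510 - 1.78·592.
So P* = -544/-1.24 = 438, and then Q* = 592 - 1.26·438 = 40.7.

P* ≈ 438, Q* ≈ 40.7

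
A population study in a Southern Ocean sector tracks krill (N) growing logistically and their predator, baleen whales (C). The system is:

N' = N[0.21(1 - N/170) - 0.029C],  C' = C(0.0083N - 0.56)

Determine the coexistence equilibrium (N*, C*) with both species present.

N* ≈ 67.5, C* ≈ 4.37

From dC/dt = 0 with C > 0: 0.0083N* = 0.56, so N* = 67.5.
Substitute into dN/dt = 0: 0.21(1 - 67.5/170) = 0.029C*.
The bracket is 0.603, giving C* = 0.127/0.029 = 4.37.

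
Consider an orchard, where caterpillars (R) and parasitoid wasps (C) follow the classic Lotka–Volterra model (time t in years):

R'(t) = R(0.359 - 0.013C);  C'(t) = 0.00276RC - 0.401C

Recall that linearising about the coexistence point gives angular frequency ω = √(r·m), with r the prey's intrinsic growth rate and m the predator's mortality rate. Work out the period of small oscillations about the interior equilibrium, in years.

Here r = 0.359 and m = 0.401, so r·m = 0.144.
ω = √0.144 = 0.379 per year, hence T = 2π/ω ≈ 16.6 years.

T ≈ 16.6 years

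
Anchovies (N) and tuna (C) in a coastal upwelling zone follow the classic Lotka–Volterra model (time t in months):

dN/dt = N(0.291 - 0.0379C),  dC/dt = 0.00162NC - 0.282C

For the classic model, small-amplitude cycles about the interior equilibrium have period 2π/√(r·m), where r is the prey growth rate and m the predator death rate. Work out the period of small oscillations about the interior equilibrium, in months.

T ≈ 21.9 months

Here r = 0.291 and m = 0.282, so r·m = 0.0821.
ω = √0.0821 = 0.286 per month, hence T = 2π/ω ≈ 21.9 months.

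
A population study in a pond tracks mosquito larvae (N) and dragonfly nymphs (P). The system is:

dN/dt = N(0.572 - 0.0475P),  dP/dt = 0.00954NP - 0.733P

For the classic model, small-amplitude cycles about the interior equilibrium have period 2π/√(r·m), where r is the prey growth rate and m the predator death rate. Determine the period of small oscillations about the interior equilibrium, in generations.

Here r = 0.572 and m = 0.733, so r·m = 0.419.
ω = √0.419 = 0.648 per generation, hence T = 2π/ω ≈ 9.7 generations.

T ≈ 9.7 generations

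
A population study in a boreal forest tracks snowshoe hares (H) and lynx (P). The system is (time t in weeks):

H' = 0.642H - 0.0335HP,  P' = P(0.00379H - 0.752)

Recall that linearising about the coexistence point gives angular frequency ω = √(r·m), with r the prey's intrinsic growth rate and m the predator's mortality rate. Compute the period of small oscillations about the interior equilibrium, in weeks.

T ≈ 9.04 weeks

Here r = 0.642 and m = 0.752, so r·m = 0.483.
ω = √0.483 = 0.695 per week, hence T = 2π/ω ≈ 9.04 weeks.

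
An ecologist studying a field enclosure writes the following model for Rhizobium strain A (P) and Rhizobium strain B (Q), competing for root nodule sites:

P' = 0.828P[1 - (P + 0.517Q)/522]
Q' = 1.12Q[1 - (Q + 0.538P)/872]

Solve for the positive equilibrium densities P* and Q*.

Setting both brackets to zero gives the nullclines P + 0.517Q = 522 and 0.538P + Q = 872.
Substituting Q = 872 - 0.538P into the first: P(1 - 0.517·0.538) = 522 - 0.517·872.
So P* = 71.2/0.722 = 98.6, and then Q* = 872 - 0.538·98.6 = 819.

P* ≈ 98.6, Q* ≈ 819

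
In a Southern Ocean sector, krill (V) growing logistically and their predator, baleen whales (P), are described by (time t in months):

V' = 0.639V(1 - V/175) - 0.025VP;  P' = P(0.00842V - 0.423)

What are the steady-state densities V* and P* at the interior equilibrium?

From dP/dt = 0 with P > 0: 0.00842V* = 0.423, so V* = 50.2.
Substitute into dV/dt = 0: 0.639(1 - 50.2/175) = 0.025P*.
The bracket is 0.713, giving P* = 0.456/0.025 = 18.2.

V* ≈ 50.2, P* ≈ 18.2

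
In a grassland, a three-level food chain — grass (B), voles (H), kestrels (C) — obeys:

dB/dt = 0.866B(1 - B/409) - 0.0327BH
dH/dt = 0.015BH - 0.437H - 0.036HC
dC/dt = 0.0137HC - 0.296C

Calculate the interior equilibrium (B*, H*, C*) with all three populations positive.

From dC/dt = 0: 0.0137H* = 0.296, so H* = 21.6.
From dB/dt = 0: 0.866(1 - B*/409) = 0.0327·21.6, giving B* = 409·(1 - 0.816) = 75.3.
From dH/dt = 0: 0.015·75.3 - 0.437 = 0.036C*, so C* = 0.693/0.036 = 19.2.

B* ≈ 75.3, H* ≈ 21.6, C* ≈ 19.2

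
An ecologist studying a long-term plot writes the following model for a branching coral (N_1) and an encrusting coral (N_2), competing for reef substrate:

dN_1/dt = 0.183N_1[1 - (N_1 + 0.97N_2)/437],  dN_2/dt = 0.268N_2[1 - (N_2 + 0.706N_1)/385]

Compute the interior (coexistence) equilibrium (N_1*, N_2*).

N_1* ≈ 202, N_2* ≈ 243

Setting both brackets to zero gives the nullclines N_1 + 0.97N_2 = 437 and 0.706N_1 + N_2 = 385.
Substituting N_2 = 385 - 0.706N_1 into the first: N_1(1 - 0.97·0.706) = 437 - 0.97·385.
So N_1* = 63.6/0.315 = 202, and then N_2* = 385 - 0.706·202 = 243.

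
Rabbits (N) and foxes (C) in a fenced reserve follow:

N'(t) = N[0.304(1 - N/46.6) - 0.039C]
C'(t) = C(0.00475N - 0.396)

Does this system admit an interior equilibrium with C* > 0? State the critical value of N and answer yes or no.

Threshold N = 83.4; K < 83.4, so no, the predator goes extinct.

The predator equation gives dC/dt > 0 only when N > 0.396/0.00475 = 83.4.
Without the predator, N → K = 46.6. Since 46.6 < 83.4, the predator cannot invade.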